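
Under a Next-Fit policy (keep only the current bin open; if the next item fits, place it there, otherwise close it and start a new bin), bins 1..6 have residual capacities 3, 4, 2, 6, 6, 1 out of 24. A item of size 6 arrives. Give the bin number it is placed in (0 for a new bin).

Next-Fit only looks at bin 6, which has 1 free.
6 does not fit, so a new bin is opened.

0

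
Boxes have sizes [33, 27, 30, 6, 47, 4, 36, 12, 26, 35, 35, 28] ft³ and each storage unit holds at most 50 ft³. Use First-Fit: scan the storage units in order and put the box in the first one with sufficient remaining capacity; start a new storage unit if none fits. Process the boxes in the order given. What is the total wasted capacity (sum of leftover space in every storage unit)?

33 ft³ → storage unit 1 (remaining 17 ft³)
27 ft³ → storage unit 2 (remaining 23 ft³)
30 ft³ → storage unit 3 (remaining 20 ft³)
6 ft³ → storage unit 1 (remaining 11 ft³)
47 ft³ → storage unit 4 (remaining 3 ft³)
4 ft³ → storage unit 1 (remaining 7 ft³)
36 ft³ → storage unit 5 (remaining 14 ft³)
12 ft³ → storage unit 2 (remaining 11 ft³)
26 ft³ → storage unit 6 (remaining 24 ft³)
35 ft³ → storage unit 7 (remaining 15 ft³)
35 ft³ → storage unit 8 (remaining 15 ft³)
28 ft³ → storage unit 9 (remaining 22 ft³)
9 storage units × 50 ft³ = 450 ft³; used 319 ft³; unused 131 ft³.

131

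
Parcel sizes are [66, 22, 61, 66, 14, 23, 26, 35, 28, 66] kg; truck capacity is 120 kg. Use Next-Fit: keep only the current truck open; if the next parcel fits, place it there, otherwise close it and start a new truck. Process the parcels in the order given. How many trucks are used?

5 trucks

truck 1: place 66 kg, 54 kg left
truck 1: place 22 kg, 32 kg left
truck 2: place 61 kg, 59 kg left
truck 3: place 66 kg, 54 kg left
truck 3: place 14 kg, 40 kg left
truck 3: place 23 kg, 17 kg left
truck 4: place 26 kg, 94 kg left
truck 4: place 35 kg, 59 kg left
truck 4: place 28 kg, 31 kg left
truck 5: place 66 kg, 54 kg left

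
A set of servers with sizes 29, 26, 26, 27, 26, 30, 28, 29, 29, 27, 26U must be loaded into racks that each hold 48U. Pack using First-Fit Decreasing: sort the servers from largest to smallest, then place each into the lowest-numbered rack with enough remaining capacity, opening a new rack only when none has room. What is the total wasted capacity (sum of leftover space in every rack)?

Sorted descending: 30, 29, 29, 29, 28, 27, 27, 26, 26, 26, 26.
30U → rack 1 (remaining 18U)
29U → rack 2 (remaining 19U)
29U → rack 3 (remaining 19U)
29U → rack 4 (remaining 19U)
28U → rack 5 (remaining 20U)
27U → rack 6 (remaining 21U)
27U → rack 7 (remaining 21U)
26U → rack 8 (remaining 22U)
26U → rack 9 (remaining 22U)
26U → rack 10 (remaining 22U)
26U → rack 11 (remaining 22U)
11 racks × 48U = 528U; used 303U; unused 225U.

225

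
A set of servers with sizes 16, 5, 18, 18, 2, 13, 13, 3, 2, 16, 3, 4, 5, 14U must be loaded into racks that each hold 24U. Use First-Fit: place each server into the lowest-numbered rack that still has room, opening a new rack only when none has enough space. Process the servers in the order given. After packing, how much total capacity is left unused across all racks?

Put 16U in rack 1; 8U remain.
Put 5U in rack 1; 3U remain.
Put 18U in rack 2; 6U remain.
Put 18U in rack 3; 6U remain.
Put 2U in rack 1; 1U remain.
Put 13U in rack 4; 11U remain.
Put 13U in rack 5; 11U remain.
Put 3U in rack 2; 3U remain.
Put 2U in rack 2; 1U remain.
Put 16U in rack 6; 8U remain.
Put 3U in rack 3; 3U remain.
Put 4U in rack 4; 7U remain.
Put 5U in rack 4; 2U remain.
Put 14U in rack 7; 10U remain.
7 racks × 24U = 168U; used 132U; unused 36U.

36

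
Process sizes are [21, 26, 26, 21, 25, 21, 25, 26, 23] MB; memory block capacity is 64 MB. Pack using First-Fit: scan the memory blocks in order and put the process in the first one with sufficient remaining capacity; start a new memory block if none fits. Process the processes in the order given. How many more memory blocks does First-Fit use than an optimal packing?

1

First-Fit: [21,26] [26,21] [25,21] [25,26] [23] → 5 memory blocks.
Total size 214 MB; any packing needs at least ⌈214/64⌉ = 4 memory blocks.
An optimal packing achieves that bound: [26,26] [26,25] [25,23] [21,21,21] → 4 memory blocks.
Excess: 5 − 4 = 1.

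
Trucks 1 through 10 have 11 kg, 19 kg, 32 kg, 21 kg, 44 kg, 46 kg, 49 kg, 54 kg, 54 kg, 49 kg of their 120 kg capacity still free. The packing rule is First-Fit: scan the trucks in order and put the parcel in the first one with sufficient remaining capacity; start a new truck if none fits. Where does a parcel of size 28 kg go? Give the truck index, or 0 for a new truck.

Trucks with room: truck 3 (32 kg), truck 5 (44 kg), truck 6 (46 kg), truck 7 (49 kg), truck 8 (54 kg), truck 9 (54 kg), truck 10 (49 kg).
The first with room is truck 3.

3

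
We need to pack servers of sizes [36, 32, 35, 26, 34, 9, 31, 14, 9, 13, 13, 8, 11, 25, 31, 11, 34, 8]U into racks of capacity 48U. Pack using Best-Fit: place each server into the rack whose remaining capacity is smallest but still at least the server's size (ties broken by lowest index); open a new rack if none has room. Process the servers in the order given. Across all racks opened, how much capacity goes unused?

52

Put 36U in rack 1; 12U remain.
Put 32U in rack 2; 16U remain.
Put 35U in rack 3; 13U remain.
Put 26U in rack 4; 22U remain.
Put 34U in rack 5; 14U remain.
Put 9U in rack 1; 3U remain.
Put 31U in rack 6; 17U remain.
Put 14U in rack 5; 0U remain.
Put 9U in rack 3; 4U remain.
Put 13U in rack 2; 3U remain.
Put 13U in rack 6; 4U remain.
Put 8U in rack 4; 14U remain.
Put 11U in rack 4; 3U remain.
Put 25U in rack 7; 23U remain.
Put 31U in rack 8; 17U remain.
Put 11U in rack 8; 6U remain.
Put 34U in rack 9; 14U remain.
Put 8U in rack 9; 6U remain.
9 racks × 48U = 432U; used 380U; unused 52U.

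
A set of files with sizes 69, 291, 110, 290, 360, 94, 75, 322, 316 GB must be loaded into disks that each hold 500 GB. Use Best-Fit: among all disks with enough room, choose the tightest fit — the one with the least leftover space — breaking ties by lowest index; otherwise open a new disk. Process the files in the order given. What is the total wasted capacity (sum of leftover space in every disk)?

573

Put 69 GB in disk 1; 431 GB remain.
Put 291 GB in disk 1; 140 GB remain.
Put 110 GB in disk 1; 30 GB remain.
Put 290 GB in disk 2; 210 GB remain.
Put 360 GB in disk 3; 140 GB remain.
Put 94 GB in disk 3; 46 GB remain.
Put 75 GB in disk 2; 135 GB remain.
Put 322 GB in disk 4; 178 GB remain.
Put 316 GB in disk 5; 184 GB remain.
5 disks × 500 GB = 2500 GB; used 1927 GB; unused 573 GB.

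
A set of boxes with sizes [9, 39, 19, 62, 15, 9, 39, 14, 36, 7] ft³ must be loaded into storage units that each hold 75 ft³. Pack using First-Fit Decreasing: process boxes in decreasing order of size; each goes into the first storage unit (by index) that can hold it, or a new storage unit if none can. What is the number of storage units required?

Sorted descending: 62, 39, 39, 36, 19, 15, 14, 9, 9, 7.
storage unit 1: place 62 ft³, 13 ft³ left
storage unit 2: place 39 ft³, 36 ft³ left
storage unit 3: place 39 ft³, 36 ft³ left
storage unit 2: place 36 ft³, 0 ft³ left
storage unit 3: place 19 ft³, 17 ft³ left
storage unit 3: place 15 ft³, 2 ft³ left
storage unit 4: place 14 ft³, 61 ft³ left
storage unit 1: place 9 ft³, 4 ft³ left
storage unit 4: place 9 ft³, 52 ft³ left
storage unit 4: place 7 ft³, 45 ft³ left
Final storage units: [62,9] [39,36] [39,19,15] [14,9,7].

4 storage units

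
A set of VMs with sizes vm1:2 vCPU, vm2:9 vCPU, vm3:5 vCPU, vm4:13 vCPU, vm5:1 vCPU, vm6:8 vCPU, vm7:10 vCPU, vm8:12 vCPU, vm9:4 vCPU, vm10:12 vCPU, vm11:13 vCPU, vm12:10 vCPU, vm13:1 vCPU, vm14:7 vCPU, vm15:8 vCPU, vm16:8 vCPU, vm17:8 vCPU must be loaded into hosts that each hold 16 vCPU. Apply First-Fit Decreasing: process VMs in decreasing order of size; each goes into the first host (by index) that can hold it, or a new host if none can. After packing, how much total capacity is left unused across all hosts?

Sorted descending: 13, 13, 12, 12, 10, 10, 9, 8, 8, 8, 8, 7, 5, 4, 2, 1, 1.
Put 13 vCPU in host 1; 3 vCPU remain.
Put 13 vCPU in host 2; 3 vCPU remain.
Put 12 vCPU in host 3; 4 vCPU remain.
Put 12 vCPU in host 4; 4 vCPU remain.
Put 10 vCPU in host 5; 6 vCPU remain.
Put 10 vCPU in host 6; 6 vCPU remain.
Put 9 vCPU in host 7; 7 vCPU remain.
Put 8 vCPU in host 8; 8 vCPU remain.
Put 8 vCPU in host 8; 0 vCPU remain.
Put 8 vCPU in host 9; 8 vCPU remain.
Put 8 vCPU in host 9; 0 vCPU remain.
Put 7 vCPU in host 7; 0 vCPU remain.
Put 5 vCPU in host 5; 1 vCPU remain.
Put 4 vCPU in host 3; 0 vCPU remain.
Put 2 vCPU in host 1; 1 vCPU remain.
Put 1 vCPU in host 1; 0 vCPU remain.
Put 1 vCPU in host 2; 2 vCPU remain.
9 hosts × 16 vCPU = 144 vCPU; used 131 vCPU; unused 13 vCPU.

13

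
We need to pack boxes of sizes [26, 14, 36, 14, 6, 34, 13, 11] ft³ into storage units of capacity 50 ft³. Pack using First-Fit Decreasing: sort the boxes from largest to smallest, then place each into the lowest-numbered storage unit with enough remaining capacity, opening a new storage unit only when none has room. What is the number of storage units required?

Sorted descending: 36, 34, 26, 14, 14, 13, 11, 6.
36 ft³ → storage unit 1 (remaining 14 ft³)
34 ft³ → storage unit 2 (remaining 16 ft³)
26 ft³ → storage unit 3 (remaining 24 ft³)
14 ft³ → storage unit 1 (remaining 0 ft³)
14 ft³ → storage unit 2 (remaining 2 ft³)
13 ft³ → storage unit 3 (remaining 11 ft³)
11 ft³ → storage unit 3 (remaining 0 ft³)
6 ft³ → storage unit 4 (remaining 44 ft³)
Final storage units: [36,14] [34,14] [26,13,11] [6].

4 storage units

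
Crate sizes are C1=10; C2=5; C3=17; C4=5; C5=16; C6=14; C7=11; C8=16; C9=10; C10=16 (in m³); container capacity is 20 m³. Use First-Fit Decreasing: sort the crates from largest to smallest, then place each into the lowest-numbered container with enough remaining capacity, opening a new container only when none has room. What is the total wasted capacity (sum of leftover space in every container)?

20

Sorted descending: 17, 16, 16, 16, 14, 11, 10, 10, 5, 5.
17 m³ → container 1 (remaining 3 m³)
16 m³ → container 2 (remaining 4 m³)
16 m³ → container 3 (remaining 4 m³)
16 m³ → container 4 (remaining 4 m³)
14 m³ → container 5 (remaining 6 m³)
11 m³ → container 6 (remaining 9 m³)
10 m³ → container 7 (remaining 10 m³)
10 m³ → container 7 (remaining 0 m³)
5 m³ → container 5 (remaining 1 m³)
5 m³ → container 6 (remaining 4 m³)
7 containers × 20 m³ = 140 m³; used 120 m³; unused 20 m³.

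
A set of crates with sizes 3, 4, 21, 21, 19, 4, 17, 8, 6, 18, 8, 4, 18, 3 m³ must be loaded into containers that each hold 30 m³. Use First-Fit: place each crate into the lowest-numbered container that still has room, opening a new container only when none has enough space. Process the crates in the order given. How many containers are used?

6 containers

container 1: place 3 m³, 27 m³ left
container 1: place 4 m³, 23 m³ left
container 1: place 21 m³, 2 m³ left
container 2: place 21 m³, 9 m³ left
container 3: place 19 m³, 11 m³ left
container 2: place 4 m³, 5 m³ left
container 4: place 17 m³, 13 m³ left
container 3: place 8 m³, 3 m³ left
container 4: place 6 m³, 7 m³ left
container 5: place 18 m³, 12 m³ left
container 5: place 8 m³, 4 m³ left
container 2: place 4 m³, 1 m³ left
container 6: place 18 m³, 12 m³ left
container 3: place 3 m³, 0 m³ left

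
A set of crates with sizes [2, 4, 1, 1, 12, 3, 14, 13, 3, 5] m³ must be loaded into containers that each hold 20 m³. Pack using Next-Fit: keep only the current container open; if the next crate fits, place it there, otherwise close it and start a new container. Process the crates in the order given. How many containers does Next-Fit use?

Put 2 m³ in container 1; 18 m³ remain.
Put 4 m³ in container 1; 14 m³ remain.
Put 1 m³ in container 1; 13 m³ remain.
Put 1 m³ in container 1; 12 m³ remain.
Put 12 m³ in container 1; 0 m³ remain.
Put 3 m³ in container 2; 17 m³ remain.
Put 14 m³ in container 2; 3 m³ remain.
Put 13 m³ in container 3; 7 m³ remain.
Put 3 m³ in container 3; 4 m³ remain.
Put 5 m³ in container 4; 15 m³ remain.

4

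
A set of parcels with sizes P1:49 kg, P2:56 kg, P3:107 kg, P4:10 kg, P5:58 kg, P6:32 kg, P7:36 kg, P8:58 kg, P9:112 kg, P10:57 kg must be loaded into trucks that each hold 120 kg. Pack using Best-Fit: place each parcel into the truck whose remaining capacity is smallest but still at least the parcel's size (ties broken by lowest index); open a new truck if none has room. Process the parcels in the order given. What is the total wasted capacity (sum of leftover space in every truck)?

truck 1: place P1 (49 kg), 71 kg left
truck 1: place P2 (56 kg), 15 kg left
truck 2: place P3 (107 kg), 13 kg left
truck 2: place P4 (10 kg), 3 kg left
truck 3: place P5 (58 kg), 62 kg left
truck 3: place P6 (32 kg), 30 kg left
truck 4: place P7 (36 kg), 84 kg left
truck 4: place P8 (58 kg), 26 kg left
truck 5: place P9 (112 kg), 8 kg left
truck 6: place P10 (57 kg), 63 kg left
6 trucks × 120 kg = 720 kg; used 575 kg; unused 145 kg.

145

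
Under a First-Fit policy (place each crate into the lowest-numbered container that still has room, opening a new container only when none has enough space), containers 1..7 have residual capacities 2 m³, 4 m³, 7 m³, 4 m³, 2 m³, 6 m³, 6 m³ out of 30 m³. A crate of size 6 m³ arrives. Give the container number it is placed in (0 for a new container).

Containers with room: container 3 (7 m³), container 6 (6 m³), container 7 (6 m³).
The first with room is container 3.

3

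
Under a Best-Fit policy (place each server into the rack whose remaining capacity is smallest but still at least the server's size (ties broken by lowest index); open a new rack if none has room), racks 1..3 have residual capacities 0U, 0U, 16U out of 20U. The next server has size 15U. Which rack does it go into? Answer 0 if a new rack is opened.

3

Racks with room: rack 3 (16U).
Tightest fit is rack 3 with 16U free.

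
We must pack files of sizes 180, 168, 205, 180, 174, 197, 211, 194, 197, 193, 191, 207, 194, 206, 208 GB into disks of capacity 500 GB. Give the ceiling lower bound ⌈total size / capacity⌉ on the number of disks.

6

Total size = 180 + 168 + 205 + 180 + 174 + 197 + 211 + 194 + 197 + 193 + 191 + 207 + 194 + 206 + 208 = 2905 GB.
⌈2905 / 500⌉ = 6.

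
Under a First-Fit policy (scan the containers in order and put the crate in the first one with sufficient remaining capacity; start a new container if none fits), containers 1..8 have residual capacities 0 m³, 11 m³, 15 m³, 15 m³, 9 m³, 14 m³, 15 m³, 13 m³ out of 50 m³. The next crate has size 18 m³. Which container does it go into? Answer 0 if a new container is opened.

0

No container has ≥ 18 m³ free, so a new container is opened.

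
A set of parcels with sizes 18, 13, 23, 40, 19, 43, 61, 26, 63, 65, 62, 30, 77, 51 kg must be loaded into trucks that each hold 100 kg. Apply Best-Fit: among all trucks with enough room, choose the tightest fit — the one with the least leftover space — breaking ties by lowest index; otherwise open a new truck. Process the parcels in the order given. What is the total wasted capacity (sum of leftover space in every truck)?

Put 18 kg in truck 1; 82 kg remain.
Put 13 kg in truck 1; 69 kg remain.
Put 23 kg in truck 1; 46 kg remain.
Put 40 kg in truck 1; 6 kg remain.
Put 19 kg in truck 2; 81 kg remain.
Put 43 kg in truck 2; 38 kg remain.
Put 61 kg in truck 3; 39 kg remain.
Put 26 kg in truck 2; 12 kg remain.
Put 63 kg in truck 4; 37 kg remain.
Put 65 kg in truck 5; 35 kg remain.
Put 62 kg in truck 6; 38 kg remain.
Put 30 kg in truck 5; 5 kg remain.
Put 77 kg in truck 7; 23 kg remain.
Put 51 kg in truck 8; 49 kg remain.
8 trucks × 100 kg = 800 kg; used 591 kg; unused 209 kg.

209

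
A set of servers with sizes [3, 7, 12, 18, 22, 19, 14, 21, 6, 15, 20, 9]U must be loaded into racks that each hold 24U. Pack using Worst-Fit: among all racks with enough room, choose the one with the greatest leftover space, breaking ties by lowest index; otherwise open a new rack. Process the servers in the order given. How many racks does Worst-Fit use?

8 racks

Put 3U in rack 1; 21U remain.
Put 7U in rack 1; 14U remain.
Put 12U in rack 1; 2U remain.
Put 18U in rack 2; 6U remain.
Put 22U in rack 3; 2U remain.
Put 19U in rack 4; 5U remain.
Put 14U in rack 5; 10U remain.
Put 21U in rack 6; 3U remain.
Put 6U in rack 5; 4U remain.
Put 15U in rack 7; 9U remain.
Put 20U in rack 8; 4U remain.
Put 9U in rack 7; 0U remain.
Final racks: [3,7,12] [18] [22] [19] [14,6] [21] [15,9] [20].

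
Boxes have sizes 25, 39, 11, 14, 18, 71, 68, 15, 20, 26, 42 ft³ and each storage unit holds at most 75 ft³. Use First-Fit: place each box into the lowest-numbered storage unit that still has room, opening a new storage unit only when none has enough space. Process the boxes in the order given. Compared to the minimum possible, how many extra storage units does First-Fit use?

0

First-Fit: [25,39,11] [14,18,15,20] [71] [68] [26,42] → 5 storage units.
Total size 349 ft³; any packing needs at least ⌈349/75⌉ = 5 storage units.
So 5 is already optimal.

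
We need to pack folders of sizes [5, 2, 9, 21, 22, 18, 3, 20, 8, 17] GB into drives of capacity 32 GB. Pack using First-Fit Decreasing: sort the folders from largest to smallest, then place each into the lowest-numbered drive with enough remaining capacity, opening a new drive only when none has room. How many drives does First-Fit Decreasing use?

Sorted descending: 22, 21, 20, 18, 17, 9, 8, 5, 3, 2.
drive 1: place 22 GB, 10 GB left
drive 2: place 21 GB, 11 GB left
drive 3: place 20 GB, 12 GB left
drive 4: place 18 GB, 14 GB left
drive 5: place 17 GB, 15 GB left
drive 1: place 9 GB, 1 GB left
drive 2: place 8 GB, 3 GB left
drive 3: place 5 GB, 7 GB left
drive 2: place 3 GB, 0 GB left
drive 3: place 2 GB, 5 GB left

5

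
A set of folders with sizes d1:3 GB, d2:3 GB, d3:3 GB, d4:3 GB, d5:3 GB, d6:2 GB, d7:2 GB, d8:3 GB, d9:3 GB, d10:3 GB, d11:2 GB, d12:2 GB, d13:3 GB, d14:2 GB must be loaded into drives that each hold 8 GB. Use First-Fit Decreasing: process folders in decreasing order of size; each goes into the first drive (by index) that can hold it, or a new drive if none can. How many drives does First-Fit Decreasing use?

5

Sorted descending: 3, 3, 3, 3, 3, 3, 3, 3, 3, 2, 2, 2, 2, 2.
3 GB → drive 1 (remaining 5 GB)
3 GB → drive 1 (remaining 2 GB)
3 GB → drive 2 (remaining 5 GB)
3 GB → drive 2 (remaining 2 GB)
3 GB → drive 3 (remaining 5 GB)
3 GB → drive 3 (remaining 2 GB)
3 GB → drive 4 (remaining 5 GB)
3 GB → drive 4 (remaining 2 GB)
3 GB → drive 5 (remaining 5 GB)
2 GB → drive 1 (remaining 0 GB)
2 GB → drive 2 (remaining 0 GB)
2 GB → drive 3 (remaining 0 GB)
2 GB → drive 4 (remaining 0 GB)
2 GB → drive 5 (remaining 3 GB)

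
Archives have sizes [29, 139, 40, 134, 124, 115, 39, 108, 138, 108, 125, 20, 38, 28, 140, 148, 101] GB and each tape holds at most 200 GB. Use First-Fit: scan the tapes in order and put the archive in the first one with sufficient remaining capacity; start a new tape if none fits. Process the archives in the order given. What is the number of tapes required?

11

tape 1: place 29 GB, 171 GB left
tape 1: place 139 GB, 32 GB left
tape 2: place 40 GB, 160 GB left
tape 2: place 134 GB, 26 GB left
tape 3: place 124 GB, 76 GB left
tape 4: place 115 GB, 85 GB left
tape 3: place 39 GB, 37 GB left
tape 5: place 108 GB, 92 GB left
tape 6: place 138 GB, 62 GB left
tape 7: place 108 GB, 92 GB left
tape 8: place 125 GB, 75 GB left
tape 1: place 20 GB, 12 GB left
tape 4: place 38 GB, 47 GB left
tape 3: place 28 GB, 9 GB left
tape 9: place 140 GB, 60 GB left
tape 10: place 148 GB, 52 GB left
tape 11: place 101 GB, 99 GB left
Final tapes: [29,139,20] [40,134] [124,39,28] [115,38] [108] [138] [108] [125] [140] [148] [101].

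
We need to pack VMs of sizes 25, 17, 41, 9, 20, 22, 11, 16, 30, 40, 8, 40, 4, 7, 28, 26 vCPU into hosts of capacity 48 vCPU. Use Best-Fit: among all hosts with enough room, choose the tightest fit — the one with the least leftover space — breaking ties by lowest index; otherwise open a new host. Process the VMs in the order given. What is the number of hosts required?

Put 25 vCPU in host 1; 23 vCPU remain.
Put 17 vCPU in host 1; 6 vCPU remain.
Put 41 vCPU in host 2; 7 vCPU remain.
Put 9 vCPU in host 3; 39 vCPU remain.
Put 20 vCPU in host 3; 19 vCPU remain.
Put 22 vCPU in host 4; 26 vCPU remain.
Put 11 vCPU in host 3; 8 vCPU remain.
Put 16 vCPU in host 4; 10 vCPU remain.
Put 30 vCPU in host 5; 18 vCPU remain.
Put 40 vCPU in host 6; 8 vCPU remain.
Put 8 vCPU in host 3; 0 vCPU remain.
Put 40 vCPU in host 7; 8 vCPU remain.
Put 4 vCPU in host 1; 2 vCPU remain.
Put 7 vCPU in host 2; 0 vCPU remain.
Put 28 vCPU in host 8; 20 vCPU remain.
Put 26 vCPU in host 9; 22 vCPU remain.

9 hosts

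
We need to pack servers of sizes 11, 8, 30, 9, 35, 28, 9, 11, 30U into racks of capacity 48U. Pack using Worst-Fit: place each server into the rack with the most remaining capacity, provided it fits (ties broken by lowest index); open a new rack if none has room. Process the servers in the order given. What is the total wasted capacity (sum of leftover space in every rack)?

rack 1: place 11U, 37U left
rack 1: place 8U, 29U left
rack 2: place 30U, 18U left
rack 1: place 9U, 20U left
rack 3: place 35U, 13U left
rack 4: place 28U, 20U left
rack 1: place 9U, 11U left
rack 4: place 11U, 9U left
rack 5: place 30U, 18U left
5 racks × 48U = 240U; used 171U; unused 69U.

69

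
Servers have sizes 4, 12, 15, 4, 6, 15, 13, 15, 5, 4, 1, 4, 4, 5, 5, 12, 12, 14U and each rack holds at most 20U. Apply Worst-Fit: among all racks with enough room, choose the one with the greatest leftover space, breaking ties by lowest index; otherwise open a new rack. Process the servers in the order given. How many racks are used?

9

4U → rack 1 (remaining 16U)
12U → rack 1 (remaining 4U)
15U → rack 2 (remaining 5U)
4U → rack 2 (remaining 1U)
6U → rack 3 (remaining 14U)
15U → rack 4 (remaining 5U)
13U → rack 3 (remaining 1U)
15U → rack 5 (remaining 5U)
5U → rack 4 (remaining 0U)
4U → rack 5 (remaining 1U)
1U → rack 1 (remaining 3U)
4U → rack 6 (remaining 16U)
4U → rack 6 (remaining 12U)
5U → rack 6 (remaining 7U)
5U → rack 6 (remaining 2U)
12U → rack 7 (remaining 8U)
12U → rack 8 (remaining 8U)
14U → rack 9 (remaining 6U)
Final racks: [4,12,1] [15,4] [6,13] [15,5] [15,4] [4,4,5,5] [12] [12] [14].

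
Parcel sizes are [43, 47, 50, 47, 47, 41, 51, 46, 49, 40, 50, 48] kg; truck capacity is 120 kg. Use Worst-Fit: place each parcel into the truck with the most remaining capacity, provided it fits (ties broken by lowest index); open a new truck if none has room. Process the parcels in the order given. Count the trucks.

6 trucks

Put 43 kg in truck 1; 77 kg remain.
Put 47 kg in truck 1; 30 kg remain.
Put 50 kg in truck 2; 70 kg remain.
Put 47 kg in truck 2; 23 kg remain.
Put 47 kg in truck 3; 73 kg remain.
Put 41 kg in truck 3; 32 kg remain.
Put 51 kg in truck 4; 69 kg remain.
Put 46 kg in truck 4; 23 kg remain.
Put 49 kg in truck 5; 71 kg remain.
Put 40 kg in truck 5; 31 kg remain.
Put 50 kg in truck 6; 70 kg remain.
Put 48 kg in truck 6; 22 kg remain.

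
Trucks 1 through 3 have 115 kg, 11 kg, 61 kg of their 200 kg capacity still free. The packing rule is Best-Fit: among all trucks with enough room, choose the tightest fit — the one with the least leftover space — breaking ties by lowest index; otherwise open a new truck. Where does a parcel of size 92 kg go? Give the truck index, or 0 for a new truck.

Trucks with room: truck 1 (115 kg).
Tightest fit is truck 1 with 115 kg free.

1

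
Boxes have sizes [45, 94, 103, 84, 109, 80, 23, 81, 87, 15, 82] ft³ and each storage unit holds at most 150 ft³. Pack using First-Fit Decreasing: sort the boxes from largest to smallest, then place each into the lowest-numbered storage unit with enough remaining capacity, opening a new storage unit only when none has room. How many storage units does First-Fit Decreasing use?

8

Sorted descending: 109, 103, 94, 87, 84, 82, 81, 80, 45, 23, 15.
Put 109 ft³ in storage unit 1; 41 ft³ remain.
Put 103 ft³ in storage unit 2; 47 ft³ remain.
Put 94 ft³ in storage unit 3; 56 ft³ remain.
Put 87 ft³ in storage unit 4; 63 ft³ remain.
Put 84 ft³ in storage unit 5; 66 ft³ remain.
Put 82 ft³ in storage unit 6; 68 ft³ remain.
Put 81 ft³ in storage unit 7; 69 ft³ remain.
Put 80 ft³ in storage unit 8; 70 ft³ remain.
Put 45 ft³ in storage unit 2; 2 ft³ remain.
Put 23 ft³ in storage unit 1; 18 ft³ remain.
Put 15 ft³ in storage unit 1; 3 ft³ remain.
Final storage units: [109,23,15] [103,45] [94] [87] [84] [82] [81] [80].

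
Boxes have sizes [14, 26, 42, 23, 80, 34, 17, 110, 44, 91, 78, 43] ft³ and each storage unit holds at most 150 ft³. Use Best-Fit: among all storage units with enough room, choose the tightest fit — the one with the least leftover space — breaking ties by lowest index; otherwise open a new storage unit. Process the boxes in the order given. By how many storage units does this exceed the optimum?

0

Best-Fit: [14,26,42,23,34] [80,17,44] [110] [91,43] [78] → 5 storage units.
Total size 602 ft³; any packing needs at least ⌈602/150⌉ = 5 storage units.
So 5 is already optimal.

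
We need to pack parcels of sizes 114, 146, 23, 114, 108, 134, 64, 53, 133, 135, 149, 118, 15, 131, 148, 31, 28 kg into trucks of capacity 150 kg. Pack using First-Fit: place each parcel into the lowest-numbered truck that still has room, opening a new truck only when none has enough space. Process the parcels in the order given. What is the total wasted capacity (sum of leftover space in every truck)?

truck 1: place 114 kg, 36 kg left
truck 2: place 146 kg, 4 kg left
truck 1: place 23 kg, 13 kg left
truck 3: place 114 kg, 36 kg left
truck 4: place 108 kg, 42 kg left
truck 5: place 134 kg, 16 kg left
truck 6: place 64 kg, 86 kg left
truck 6: place 53 kg, 33 kg left
truck 7: place 133 kg, 17 kg left
truck 8: place 135 kg, 15 kg left
truck 9: place 149 kg, 1 kg left
truck 10: place 118 kg, 32 kg left
truck 3: place 15 kg, 21 kg left
truck 11: place 131 kg, 19 kg left
truck 12: place 148 kg, 2 kg left
truck 4: place 31 kg, 11 kg left
truck 6: place 28 kg, 5 kg left
12 trucks × 150 kg = 1800 kg; used 1644 kg; unused 156 kg.

156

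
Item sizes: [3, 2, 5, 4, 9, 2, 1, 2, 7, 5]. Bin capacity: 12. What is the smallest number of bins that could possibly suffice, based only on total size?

Total size = 3 + 2 + 5 + 4 + 9 + 2 + 1 + 2 + 7 + 5 = 40.
⌈40 / 12⌉ = 4.

4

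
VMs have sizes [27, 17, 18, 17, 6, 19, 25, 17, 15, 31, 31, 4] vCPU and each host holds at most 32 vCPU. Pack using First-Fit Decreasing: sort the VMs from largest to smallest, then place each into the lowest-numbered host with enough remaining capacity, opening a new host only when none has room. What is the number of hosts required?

9

Sorted descending: 31, 31, 27, 25, 19, 18, 17, 17, 17, 15, 6, 4.
31 vCPU → host 1 (remaining 1 vCPU)
31 vCPU → host 2 (remaining 1 vCPU)
27 vCPU → host 3 (remaining 5 vCPU)
25 vCPU → host 4 (remaining 7 vCPU)
19 vCPU → host 5 (remaining 13 vCPU)
18 vCPU → host 6 (remaining 14 vCPU)
17 vCPU → host 7 (remaining 15 vCPU)
17 vCPU → host 8 (remaining 15 vCPU)
17 vCPU → host 9 (remaining 15 vCPU)
15 vCPU → host 7 (remaining 0 vCPU)
6 vCPU → host 4 (remaining 1 vCPU)
4 vCPU → host 3 (remaining 1 vCPU)
Final hosts: [31] [31] [27,4] [25,6] [19] [18] [17,15] [17] [17].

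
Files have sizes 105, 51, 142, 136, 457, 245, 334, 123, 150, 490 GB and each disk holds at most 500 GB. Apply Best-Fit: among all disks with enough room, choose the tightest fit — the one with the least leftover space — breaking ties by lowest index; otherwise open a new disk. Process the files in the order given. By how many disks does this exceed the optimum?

Best-Fit: [105,51,142,136] [457] [245,150] [334,123] [490] → 5 disks.
Total size 2233 GB; any packing needs at least ⌈2233/500⌉ = 5 disks.
So 5 is already optimal.

0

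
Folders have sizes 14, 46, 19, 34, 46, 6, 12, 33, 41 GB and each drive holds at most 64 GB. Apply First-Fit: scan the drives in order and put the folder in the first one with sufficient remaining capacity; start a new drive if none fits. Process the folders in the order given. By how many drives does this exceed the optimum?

0

First-Fit: [14,46] [19,34,6] [46,12] [33] [41] → 5 drives.
5 folders exceed 32 GB (half the capacity), and no two of those can share a drive, so at least 5 drives are needed.
So 5 is already optimal.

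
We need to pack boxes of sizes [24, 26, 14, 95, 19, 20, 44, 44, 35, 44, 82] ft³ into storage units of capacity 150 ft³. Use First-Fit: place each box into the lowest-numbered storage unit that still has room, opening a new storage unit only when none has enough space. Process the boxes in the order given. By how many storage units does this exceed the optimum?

First-Fit: [24,26,14,19,20,44] [95,44] [35,44] [82] → 4 storage units.
Total size 447 ft³; any packing needs at least ⌈447/150⌉ = 3 storage units.
An optimal packing achieves that bound: [95,35,20] [82,44,24] [44,44,26,19,14] → 3 storage units.
Excess: 4 − 3 = 1.

1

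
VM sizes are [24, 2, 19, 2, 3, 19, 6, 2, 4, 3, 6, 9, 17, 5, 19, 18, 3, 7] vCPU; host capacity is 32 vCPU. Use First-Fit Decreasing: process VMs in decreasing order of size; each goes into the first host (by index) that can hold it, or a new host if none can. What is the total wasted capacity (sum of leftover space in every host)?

24

Sorted descending: 24, 19, 19, 19, 18, 17, 9, 7, 6, 6, 5, 4, 3, 3, 3, 2, 2, 2.
host 1: place 24 vCPU, 8 vCPU left
host 2: place 19 vCPU, 13 vCPU left
host 3: place 19 vCPU, 13 vCPU left
host 4: place 19 vCPU, 13 vCPU left
host 5: place 18 vCPU, 14 vCPU left
host 6: place 17 vCPU, 15 vCPU left
host 2: place 9 vCPU, 4 vCPU left
host 1: place 7 vCPU, 1 vCPU left
host 3: place 6 vCPU, 7 vCPU left
host 3: place 6 vCPU, 1 vCPU left
host 4: place 5 vCPU, 8 vCPU left
host 2: place 4 vCPU, 0 vCPU left
host 4: place 3 vCPU, 5 vCPU left
host 4: place 3 vCPU, 2 vCPU left
host 5: place 3 vCPU, 11 vCPU left
host 4: place 2 vCPU, 0 vCPU left
host 5: place 2 vCPU, 9 vCPU left
host 5: place 2 vCPU, 7 vCPU left
6 hosts × 32 vCPU = 192 vCPU; used 168 vCPU; unused 24 vCPU.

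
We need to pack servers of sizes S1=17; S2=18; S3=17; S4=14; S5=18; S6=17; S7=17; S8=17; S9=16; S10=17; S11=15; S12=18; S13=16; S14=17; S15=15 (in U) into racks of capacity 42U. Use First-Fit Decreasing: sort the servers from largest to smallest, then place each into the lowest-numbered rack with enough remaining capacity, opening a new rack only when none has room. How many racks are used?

Sorted descending: 18, 18, 18, 17, 17, 17, 17, 17, 17, 17, 16, 16, 15, 15, 14.
Put 18U in rack 1; 24U remain.
Put 18U in rack 1; 6U remain.
Put 18U in rack 2; 24U remain.
Put 17U in rack 2; 7U remain.
Put 17U in rack 3; 25U remain.
Put 17U in rack 3; 8U remain.
Put 17U in rack 4; 25U remain.
Put 17U in rack 4; 8U remain.
Put 17U in rack 5; 25U remain.
Put 17U in rack 5; 8U remain.
Put 16U in rack 6; 26U remain.
Put 16U in rack 6; 10U remain.
Put 15U in rack 7; 27U remain.
Put 15U in rack 7; 12U remain.
Put 14U in rack 8; 28U remain.
Final racks: [18,18] [18,17] [17,17] [17,17] [17,17] [16,16] [15,15] [14].

8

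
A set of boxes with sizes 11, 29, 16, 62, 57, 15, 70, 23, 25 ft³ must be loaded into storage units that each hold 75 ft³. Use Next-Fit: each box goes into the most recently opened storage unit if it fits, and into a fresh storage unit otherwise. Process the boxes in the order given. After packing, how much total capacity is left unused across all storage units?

storage unit 1: place 11 ft³, 64 ft³ left
storage unit 1: place 29 ft³, 35 ft³ left
storage unit 1: place 16 ft³, 19 ft³ left
storage unit 2: place 62 ft³, 13 ft³ left
storage unit 3: place 57 ft³, 18 ft³ left
storage unit 3: place 15 ft³, 3 ft³ left
storage unit 4: place 70 ft³, 5 ft³ left
storage unit 5: place 23 ft³, 52 ft³ left
storage unit 5: place 25 ft³, 27 ft³ left
5 storage units × 75 ft³ = 375 ft³; used 308 ft³; unused 67 ft³.

67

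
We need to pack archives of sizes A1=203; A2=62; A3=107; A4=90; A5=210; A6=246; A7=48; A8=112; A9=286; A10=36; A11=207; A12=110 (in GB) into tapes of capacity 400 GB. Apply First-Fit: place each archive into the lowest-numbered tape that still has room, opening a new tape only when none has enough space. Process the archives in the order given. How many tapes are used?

tape 1: place A1 (203 GB), 197 GB left
tape 1: place A2 (62 GB), 135 GB left
tape 1: place A3 (107 GB), 28 GB left
tape 2: place A4 (90 GB), 310 GB left
tape 2: place A5 (210 GB), 100 GB left
tape 3: place A6 (246 GB), 154 GB left
tape 2: place A7 (48 GB), 52 GB left
tape 3: place A8 (112 GB), 42 GB left
tape 4: place A9 (286 GB), 114 GB left
tape 2: place A10 (36 GB), 16 GB left
tape 5: place A11 (207 GB), 193 GB left
tape 4: place A12 (110 GB), 4 GB left

5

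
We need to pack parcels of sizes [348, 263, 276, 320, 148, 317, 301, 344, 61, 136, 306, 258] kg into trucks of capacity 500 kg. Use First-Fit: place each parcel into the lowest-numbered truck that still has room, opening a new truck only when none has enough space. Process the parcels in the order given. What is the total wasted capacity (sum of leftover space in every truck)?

1422

348 kg → truck 1 (remaining 152 kg)
263 kg → truck 2 (remaining 237 kg)
276 kg → truck 3 (remaining 224 kg)
320 kg → truck 4 (remaining 180 kg)
148 kg → truck 1 (remaining 4 kg)
317 kg → truck 5 (remaining 183 kg)
301 kg → truck 6 (remaining 199 kg)
344 kg → truck 7 (remaining 156 kg)
61 kg → truck 2 (remaining 176 kg)
136 kg → truck 2 (remaining 40 kg)
306 kg → truck 8 (remaining 194 kg)
258 kg → truck 9 (remaining 242 kg)
9 trucks × 500 kg = 4500 kg; used 3078 kg; unused 1422 kg.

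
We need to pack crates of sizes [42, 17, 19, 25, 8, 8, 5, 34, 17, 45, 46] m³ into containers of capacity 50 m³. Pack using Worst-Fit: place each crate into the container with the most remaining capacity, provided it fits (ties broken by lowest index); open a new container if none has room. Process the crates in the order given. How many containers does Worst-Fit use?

7 containers

container 1: place 42 m³, 8 m³ left
container 2: place 17 m³, 33 m³ left
container 2: place 19 m³, 14 m³ left
container 3: place 25 m³, 25 m³ left
container 3: place 8 m³, 17 m³ left
container 3: place 8 m³, 9 m³ left
container 2: place 5 m³, 9 m³ left
container 4: place 34 m³, 16 m³ left
container 5: place 17 m³, 33 m³ left
container 6: place 45 m³, 5 m³ left
container 7: place 46 m³, 4 m³ left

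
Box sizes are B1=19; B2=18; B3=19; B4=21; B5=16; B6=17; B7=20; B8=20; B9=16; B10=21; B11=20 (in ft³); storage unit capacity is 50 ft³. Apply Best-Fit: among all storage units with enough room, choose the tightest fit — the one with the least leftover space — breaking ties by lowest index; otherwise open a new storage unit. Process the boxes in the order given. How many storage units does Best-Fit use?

5

B1 (19 ft³) → storage unit 1 (remaining 31 ft³)
B2 (18 ft³) → storage unit 1 (remaining 13 ft³)
B3 (19 ft³) → storage unit 2 (remaining 31 ft³)
B4 (21 ft³) → storage unit 2 (remaining 10 ft³)
B5 (16 ft³) → storage unit 3 (remaining 34 ft³)
B6 (17 ft³) → storage unit 3 (remaining 17 ft³)
B7 (20 ft³) → storage unit 4 (remaining 30 ft³)
B8 (20 ft³) → storage unit 4 (remaining 10 ft³)
B9 (16 ft³) → storage unit 3 (remaining 1 ft³)
B10 (21 ft³) → storage unit 5 (remaining 29 ft³)
B11 (20 ft³) → storage unit 5 (remaining 9 ft³)
Final storage units: [19,18] [19,21] [16,17,16] [20,20] [21,20].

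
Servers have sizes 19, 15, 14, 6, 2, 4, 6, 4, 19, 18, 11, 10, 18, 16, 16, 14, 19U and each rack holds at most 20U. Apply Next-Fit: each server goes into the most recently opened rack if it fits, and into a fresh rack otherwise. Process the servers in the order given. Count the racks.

13 racks

Put 19U in rack 1; 1U remain.
Put 15U in rack 2; 5U remain.
Put 14U in rack 3; 6U remain.
Put 6U in rack 3; 0U remain.
Put 2U in rack 4; 18U remain.
Put 4U in rack 4; 14U remain.
Put 6U in rack 4; 8U remain.
Put 4U in rack 4; 4U remain.
Put 19U in rack 5; 1U remain.
Put 18U in rack 6; 2U remain.
Put 11U in rack 7; 9U remain.
Put 10U in rack 8; 10U remain.
Put 18U in rack 9; 2U remain.
Put 16U in rack 10; 4U remain.
Put 16U in rack 11; 4U remain.
Put 14U in rack 12; 6U remain.
Put 19U in rack 13; 1U remain.
Final racks: [19] [15] [14,6] [2,4,6,4] [19] [18] [11] [10] [18] [16] [16] [14] [19].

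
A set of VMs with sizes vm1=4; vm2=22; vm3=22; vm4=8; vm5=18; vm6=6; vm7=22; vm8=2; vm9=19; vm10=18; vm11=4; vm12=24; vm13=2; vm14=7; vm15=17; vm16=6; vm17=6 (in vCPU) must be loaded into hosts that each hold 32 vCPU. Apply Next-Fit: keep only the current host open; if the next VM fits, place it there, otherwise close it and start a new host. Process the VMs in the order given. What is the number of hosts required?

host 1: place vm1 (4 vCPU), 28 vCPU left
host 1: place vm2 (22 vCPU), 6 vCPU left
host 2: place vm3 (22 vCPU), 10 vCPU left
host 2: place vm4 (8 vCPU), 2 vCPU left
host 3: place vm5 (18 vCPU), 14 vCPU left
host 3: place vm6 (6 vCPU), 8 vCPU left
host 4: place vm7 (22 vCPU), 10 vCPU left
host 4: place vm8 (2 vCPU), 8 vCPU left
host 5: place vm9 (19 vCPU), 13 vCPU left
host 6: place vm10 (18 vCPU), 14 vCPU left
host 6: place vm11 (4 vCPU), 10 vCPU left
host 7: place vm12 (24 vCPU), 8 vCPU left
host 7: place vm13 (2 vCPU), 6 vCPU left
host 8: place vm14 (7 vCPU), 25 vCPU left
host 8: place vm15 (17 vCPU), 8 vCPU left
host 8: place vm16 (6 vCPU), 2 vCPU left
host 9: place vm17 (6 vCPU), 26 vCPU left

9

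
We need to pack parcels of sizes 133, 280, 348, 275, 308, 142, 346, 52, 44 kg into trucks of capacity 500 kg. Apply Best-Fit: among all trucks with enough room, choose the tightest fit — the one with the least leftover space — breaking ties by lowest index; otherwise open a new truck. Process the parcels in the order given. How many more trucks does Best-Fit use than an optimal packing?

Best-Fit: [133,280,52] [348,142] [275] [308] [346,44] → 5 trucks.
5 parcels exceed 250 kg (half the capacity), and no two of those can share a truck, so at least 5 trucks are needed.
So 5 is already optimal.

0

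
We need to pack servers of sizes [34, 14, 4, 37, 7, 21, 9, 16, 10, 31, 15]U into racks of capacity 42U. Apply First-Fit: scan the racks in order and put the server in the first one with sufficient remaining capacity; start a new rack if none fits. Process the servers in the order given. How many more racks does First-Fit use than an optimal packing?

1

First-Fit: [34,4] [14,7,21] [37] [9,16,10] [31] [15] → 6 racks.
Total size 198U; any packing needs at least ⌈198/42⌉ = 5 racks.
An optimal packing achieves that bound: [37,4] [34,7] [31,10] [21,16] [15,14,9] → 5 racks.
Excess: 6 − 5 = 1.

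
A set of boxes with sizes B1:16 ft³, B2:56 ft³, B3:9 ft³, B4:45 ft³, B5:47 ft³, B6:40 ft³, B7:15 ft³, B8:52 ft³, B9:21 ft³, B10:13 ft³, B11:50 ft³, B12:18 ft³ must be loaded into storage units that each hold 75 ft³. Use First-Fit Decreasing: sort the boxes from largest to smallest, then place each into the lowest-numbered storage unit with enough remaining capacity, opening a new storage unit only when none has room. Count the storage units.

Sorted descending: 56, 52, 50, 47, 45, 40, 21, 18, 16, 15, 13, 9.
Put 56 ft³ in storage unit 1; 19 ft³ remain.
Put 52 ft³ in storage unit 2; 23 ft³ remain.
Put 50 ft³ in storage unit 3; 25 ft³ remain.
Put 47 ft³ in storage unit 4; 28 ft³ remain.
Put 45 ft³ in storage unit 5; 30 ft³ remain.
Put 40 ft³ in storage unit 6; 35 ft³ remain.
Put 21 ft³ in storage unit 2; 2 ft³ remain.
Put 18 ft³ in storage unit 1; 1 ft³ remain.
Put 16 ft³ in storage unit 3; 9 ft³ remain.
Put 15 ft³ in storage unit 4; 13 ft³ remain.
Put 13 ft³ in storage unit 4; 0 ft³ remain.
Put 9 ft³ in storage unit 3; 0 ft³ remain.
Final storage units: [56,18] [52,21] [50,16,9] [47,15,13] [45] [40].

6 storage units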